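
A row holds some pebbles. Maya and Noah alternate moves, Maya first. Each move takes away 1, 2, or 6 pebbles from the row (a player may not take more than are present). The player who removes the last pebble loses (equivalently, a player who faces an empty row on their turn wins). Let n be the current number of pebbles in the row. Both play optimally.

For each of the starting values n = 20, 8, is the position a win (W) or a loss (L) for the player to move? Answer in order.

Classify positions by backward induction: terminal positions (no move available) are W. From any other position, the mover wins iff some move reaches an L.
n=0: no move; the opponent has just taken the last pebble and therefore loses → W
n=1: →0(W) only, which is W, so L
n=2: →1(L), so W
n=3: →1(L), so W
n=4: →3(W), 2(W) — all W, so L
n=5: →4(L), so W
n=6: →4(L), so W
n=7: →1(L), so W
n=8: →7(W), 6(W), 2(W) — all W, so L
n=9: →8(L), so W
n=10: →8(L), so W
n=11: →10(W), 9(W), 5(W) — all W, so L
n=12: →11(L), so W
n=13: →11(L), so W
n=14: →8(L), so W
n=15: →14(W), 13(W), 9(W) — all W, so L
n=16: →15(L), so W
n=17: →15(L), so W
n=18: →17(W), 16(W), 12(W) — all W, so L
n=19: →18(L), so W
n=20: →18(L), so W

20: W, 8: L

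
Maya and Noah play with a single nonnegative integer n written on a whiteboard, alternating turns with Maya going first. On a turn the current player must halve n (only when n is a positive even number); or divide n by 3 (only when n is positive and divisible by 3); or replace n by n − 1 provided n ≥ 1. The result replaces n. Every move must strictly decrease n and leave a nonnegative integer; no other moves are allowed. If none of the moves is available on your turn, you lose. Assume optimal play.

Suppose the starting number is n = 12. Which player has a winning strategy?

Classify positions by backward induction: terminal positions (no move available) are L. From any other position, the mover wins iff some move reaches an L.
n=0: no move → L
n=1: can move to 0, which is L ⇒ W
n=2: the only move is to 1(W), a W ⇒ L
n=3: can move to 2, which is L ⇒ W
n=4: can move to 2, which is L ⇒ W
n=5: the only move is to 4(W), a W ⇒ L
n=6: can move to 2, which is L ⇒ W
n=7: the only move is to 6(W), a W ⇒ L
n=8: can move to 7, which is L ⇒ W
n=9: moves to 3(W), 8(W); every one is W ⇒ L
n=10: can move to 5, which is L ⇒ W
n=11: the only move is to 10(W), a W ⇒ L
n=12: can move to 11, which is L ⇒ W
The starting position 12 is W: Maya should move to 11, handing over an L position.

Maya wins.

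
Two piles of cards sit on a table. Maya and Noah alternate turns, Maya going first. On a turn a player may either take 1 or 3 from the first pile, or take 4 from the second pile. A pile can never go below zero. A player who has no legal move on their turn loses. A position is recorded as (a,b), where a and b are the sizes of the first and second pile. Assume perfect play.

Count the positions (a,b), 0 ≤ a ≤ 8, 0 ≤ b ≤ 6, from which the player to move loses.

Use the standard recursion: the mover loses at a terminal position; elsewhere, the mover wins exactly when some move hands the opponent an L position.
Every move lowers a or b (never raises either), so fill the grid row by row in increasing a, and left to right within a row: each cell's successors are then already labelled.
      b=0  b=1  b=2  b=3  b=4  b=5  b=6
a=0:    L    L    L    L    W    W    W
a=1:    W    W    W    W    L    L    L
a=2:    L    L    L    L    W    W    W
a=3:    W    W    W    W    L    L    L
a=4:    L    L    L    L    W    W    W
a=5:    W    W    W    W    L    L    L
a=6:    L    L    L    L    W    W    W
a=7:    W    W    W    W    L    L    L
a=8:    L    L    L    L    W    W    W
Cells with no legal move (terminal, hence L): (0,0), (0,1), (0,2), (0,3).
The remaining L cells, each justified by listing all of its moves:
(1,4): moves to (0,4)(W), (1,0)(W); every one is W ⇒ L
(1,5): moves to (0,5)(W), (1,1)(W); every one is W ⇒ L
(1,6): moves to (0,6)(W), (1,2)(W); every one is W ⇒ L
(2,0): the only move is to (1,0)(W), a W ⇒ L
(2,1): the only move is to (1,1)(W), a W ⇒ L
(2,2): the only move is to (1,2)(W), a W ⇒ L
(2,3): the only move is to (1,3)(W), a W ⇒ L
(3,4): moves to (2,4)(W), (0,4)(W), (3,0)(W); every one is W ⇒ L
(3,5): moves to (2,5)(W), (0,5)(W), (3,1)(W); every one is W ⇒ L
(3,6): moves to (2,6)(W), (0,6)(W), (3,2)(W); every one is W ⇒ L
(4,0): moves to (3,0)(W), (1,0)(W); every one is W ⇒ L
(4,1): moves to (3,1)(W), (1,1)(W); every one is W ⇒ L
(4,2): moves to (3,2)(W), (1,2)(W); every one is W ⇒ L
(4,3): moves to (3,3)(W), (1,3)(W); every one is W ⇒ L
(5,4): moves to (4,4)(W), (2,4)(W), (5,0)(W); every one is W ⇒ L
(5,5): moves to (4,5)(W), (2,5)(W), (5,1)(W); every one is W ⇒ L
(5,6): moves to (4,6)(W), (2,6)(W), (5,2)(W); every one is W ⇒ L
(6,0): moves to (5,0)(W), (3,0)(W); every one is W ⇒ L
(6,1): moves to (5,1)(W), (3,1)(W); every one is W ⇒ L
(6,2): moves to (5,2)(W), (3,2)(W); every one is W ⇒ L
(6,3): moves to (5,3)(W), (3,3)(W); every one is W ⇒ L
(7,4): moves to (6,4)(W), (4,4)(W), (7,0)(W); every one is W ⇒ L
(7,5): moves to (6,5)(W), (4,5)(W), (7,1)(W); every one is W ⇒ L
(7,6): moves to (6,6)(W), (4,6)(W), (7,2)(W); every one is W ⇒ L
(8,0): moves to (7,0)(W), (5,0)(W); every one is W ⇒ L
(8,1): moves to (7,1)(W), (5,1)(W); every one is W ⇒ L
(8,2): moves to (7,2)(W), (5,2)(W); every one is W ⇒ L
(8,3): moves to (7,3)(W), (5,3)(W); every one is W ⇒ L
Every other cell has at least one move into one of the L cells above, so it is W.
L cells per row: a=0: 4, a=1: 3, a=2: 4, a=3: 3, a=4: 4, a=5: 3, a=6: 4, a=7: 3, a=8: 4; total 32.

32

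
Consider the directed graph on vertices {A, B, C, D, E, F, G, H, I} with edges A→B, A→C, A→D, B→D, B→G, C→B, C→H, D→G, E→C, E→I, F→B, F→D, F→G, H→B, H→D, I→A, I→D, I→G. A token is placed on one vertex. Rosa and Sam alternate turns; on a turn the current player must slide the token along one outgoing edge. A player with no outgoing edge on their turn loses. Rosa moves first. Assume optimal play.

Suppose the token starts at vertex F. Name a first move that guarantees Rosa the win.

Positions with no move are L. A position that does have a move is losing for the player to move precisely when every available move leads to a winning position for the opponent. Fill in the labels:
Every edge goes from a vertex to one that appears earlier in the order G, D, B, F, H, C, A, I, E, so processing vertices in that order labels each vertex after all of its successors.
G: no outgoing edge → L
D: can move to G, which is L ⇒ W
B: can move to G, which is L ⇒ W
F: can move to G, which is L ⇒ W
H: moves to B(W), D(W); every one is W ⇒ L
C: can move to H, which is L ⇒ W
A: moves to C(W), B(W), D(W); every one is W ⇒ L
I: can move to A, which is L ⇒ W
E: moves to I(W), C(W); every one is W ⇒ L
From F, the L positions reachable in one move are: G.

Move to G.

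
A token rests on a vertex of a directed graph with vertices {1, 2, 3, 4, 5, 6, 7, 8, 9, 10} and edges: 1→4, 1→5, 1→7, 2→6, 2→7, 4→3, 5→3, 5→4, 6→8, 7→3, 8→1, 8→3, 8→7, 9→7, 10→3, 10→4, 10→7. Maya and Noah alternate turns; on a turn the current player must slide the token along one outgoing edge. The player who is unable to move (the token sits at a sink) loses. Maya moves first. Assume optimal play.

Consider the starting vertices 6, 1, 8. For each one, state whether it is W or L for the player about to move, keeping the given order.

Positions with no move are L. A position that does have a move is losing for the player to move precisely when every available move leads to a winning position for the opponent. Fill in the labels:
Every edge goes from a vertex to one that appears earlier in the order 3, 7, 4, 5, 1, 10, 9, 8, 6, 2, so processing vertices in that order labels each vertex after all of its successors.
3: no outgoing edge → L
7: can move to 3, which is L ⇒ W
4: can move to 3, which is L ⇒ W
5: can move to 3, which is L ⇒ W
1: moves to 5(W), 4(W), 7(W); every one is W ⇒ L
10: can move to 3, which is L ⇒ W
9: the only move is to 7(W), a W ⇒ L
8: can move to 1, which is L ⇒ W
6: the only move is to 8(W), a W ⇒ L
2: can move to 6, which is L ⇒ W

6: L, 1: L, 8: W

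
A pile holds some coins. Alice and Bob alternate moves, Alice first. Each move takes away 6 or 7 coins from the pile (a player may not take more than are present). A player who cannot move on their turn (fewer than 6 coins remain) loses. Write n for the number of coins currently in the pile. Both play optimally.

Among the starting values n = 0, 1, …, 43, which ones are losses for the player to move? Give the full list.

Use the standard recursion: the mover loses at a terminal position; elsewhere, the mover wins exactly when some move hands the opponent an L position.
n=0: no move → L
n=1: no move → L
n=2: no move → L
n=3: no move → L
n=4: no move → L
n=5: no move → L
n=6: can move to 0, which is L ⇒ W
n=7: can move to 1, which is L ⇒ W
n=8: can move to 2, which is L ⇒ W
n=9: can move to 3, which is L ⇒ W
n=10: can move to 4, which is L ⇒ W
n=11: can move to 5, which is L ⇒ W
n=12: can move to 5, which is L ⇒ W
n=13: moves to 7(W), 6(W); every one is W ⇒ L
n=14: moves to 8(W), 7(W); every one is W ⇒ L
n=15: moves to 9(W), 8(W); every one is W ⇒ L
n=16: moves to 10(W), 9(W); every one is W ⇒ L
n=17: moves to 11(W), 10(W); every one is W ⇒ L
n=18: moves to 12(W), 11(W); every one is W ⇒ L
n=19: can move to 13, which is L ⇒ W
n=20: can move to 14, which is L ⇒ W
n=21: can move to 15, which is L ⇒ W
n=22: can move to 16, which is L ⇒ W
n=23: can move to 17, which is L ⇒ W
n=24: can move to 18, which is L ⇒ W
n=25: can move to 18, which is L ⇒ W
n=26: moves to 20(W), 19(W); every one is W ⇒ L
n=27: moves to 21(W), 20(W); every one is W ⇒ L
n=28: moves to 22(W), 21(W); every one is W ⇒ L
n=29: moves to 23(W), 22(W); every one is W ⇒ L
n=30: moves to 24(W), 23(W); every one is W ⇒ L
n=31: moves to 25(W), 24(W); every one is W ⇒ L
n=32: can move to 26, which is L ⇒ W
n=33: can move to 27, which is L ⇒ W
n=34: can move to 28, which is L ⇒ W
n=35: can move to 29, which is L ⇒ W
n=36: can move to 30, which is L ⇒ W
n=37: can move to 31, which is L ⇒ W
n=38: can move to 31, which is L ⇒ W
n=39: moves to 33(W), 32(W); every one is W ⇒ L
n=40: moves to 34(W), 33(W); every one is W ⇒ L
n=41: moves to 35(W), 34(W); every one is W ⇒ L
n=42: moves to 36(W), 35(W); every one is W ⇒ L
n=43: moves to 37(W), 36(W); every one is W ⇒ L
The losing starting values of n are exactly the entries labelled L in this table (23 of them).

0, 1, 2, 3, 4, 5, 13, 14, 15, 16, 17, 18, 26, 27, 28, 29, 30, 31, 39, 40, 41, 42, 43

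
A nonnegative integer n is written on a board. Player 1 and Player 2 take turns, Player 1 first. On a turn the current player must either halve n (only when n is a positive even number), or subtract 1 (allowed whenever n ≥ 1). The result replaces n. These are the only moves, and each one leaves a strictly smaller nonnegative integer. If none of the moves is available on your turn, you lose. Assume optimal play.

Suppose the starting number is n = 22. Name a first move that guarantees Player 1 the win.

Use the standard recursion: the mover loses at a terminal position; elsewhere, the mover wins exactly when some move hands the opponent an L position.
n=0: no move → L
n=1: →0(L), so W
n=2: →1(W) only, which is W, so L
n=3: →2(L), so W
n=4: →2(L), so W
n=5: →4(W) only, which is W, so L
n=6: →5(L), so W
n=7: →6(W) only, which is W, so L
n=8: →7(L), so W
n=9: →8(W) only, which is W, so L
n=10: →5(L), so W
n=11: →10(W) only, which is W, so L
n=12: →11(L), so W
n=13: →12(W) only, which is W, so L
n=14: →7(L), so W
n=15: →14(W) only, which is W, so L
n=16: →15(L), so W
n=17: →16(W) only, which is W, so L
n=18: →9(L), so W
n=19: →18(W) only, which is W, so L
n=20: →19(L), so W
n=21: →20(W) only, which is W, so L
n=22: →11(L), so W
From 22, the L positions reachable in one move are: 11, 21. Any move reaching one of these is winning.

Move to 11.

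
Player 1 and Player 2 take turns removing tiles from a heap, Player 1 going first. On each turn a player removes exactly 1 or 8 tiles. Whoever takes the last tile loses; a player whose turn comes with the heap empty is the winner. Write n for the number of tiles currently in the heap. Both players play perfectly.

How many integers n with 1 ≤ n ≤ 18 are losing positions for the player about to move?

8

Use the standard recursion: the mover wins at a terminal position; elsewhere, the mover wins exactly when some move hands the opponent an L position.
n=0: no move; the opponent has just taken the last tile and therefore loses → W
n=1: only reaches 0(W), which is W → L
n=2: reaches L-position 1 → W
n=3: only reaches 2(W), which is W → L
n=4: reaches L-position 3 → W
n=5: only reaches 4(W), which is W → L
n=6: reaches L-position 5 → W
n=7: only reaches 6(W), which is W → L
n=8: reaches L-position 7 → W
n=9: reaches L-position 1 → W
n=10: only reaches 9(W), 2(W), all W → L
n=11: reaches L-position 10 → W
n=12: only reaches 11(W), 4(W), all W → L
n=13: reaches L-position 12 → W
n=14: only reaches 13(W), 6(W), all W → L
n=15: reaches L-position 14 → W
n=16: only reaches 15(W), 8(W), all W → L
n=17: reaches L-position 16 → W
n=18: reaches L-position 10 → W
L entries with 1 ≤ n ≤ 18 (the range starts at n=1): n = 1, 3, 5, 7, 10, 12, 14, 16; that makes 8.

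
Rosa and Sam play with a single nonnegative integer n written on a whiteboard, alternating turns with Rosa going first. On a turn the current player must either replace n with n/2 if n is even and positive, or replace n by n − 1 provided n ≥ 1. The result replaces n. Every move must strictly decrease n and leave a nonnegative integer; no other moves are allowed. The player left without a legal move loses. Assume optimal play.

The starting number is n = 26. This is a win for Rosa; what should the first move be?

Move to 13.

Use the standard recursion: the mover loses at a terminal position; elsewhere, the mover wins exactly when some move hands the opponent an L position.
n=0: no move → L
n=1: reaches L-position 0 → W
n=2: only reaches 1(W), which is W → L
n=3: reaches L-position 2 → W
n=4: reaches L-position 2 → W
n=5: only reaches 4(W), which is W → L
n=6: reaches L-position 5 → W
n=7: only reaches 6(W), which is W → L
n=8: reaches L-position 7 → W
n=9: only reaches 8(W), which is W → L
n=10: reaches L-position 5 → W
n=11: only reaches 10(W), which is W → L
n=12: reaches L-position 11 → W
n=13: only reaches 12(W), which is W → L
n=14: reaches L-position 7 → W
n=15: only reaches 14(W), which is W → L
n=16: reaches L-position 15 → W
n=17: only reaches 16(W), which is W → L
n=18: reaches L-position 9 → W
n=19: only reaches 18(W), which is W → L
n=20: reaches L-position 19 → W
n=21: only reaches 20(W), which is W → L
n=22: reaches L-position 11 → W
n=23: only reaches 22(W), which is W → L
n=24: reaches L-position 23 → W
n=25: only reaches 24(W), which is W → L
n=26: reaches L-position 13 → W
From 26, the L positions reachable in one move are: 13, 25. Any move reaching one of these is winning.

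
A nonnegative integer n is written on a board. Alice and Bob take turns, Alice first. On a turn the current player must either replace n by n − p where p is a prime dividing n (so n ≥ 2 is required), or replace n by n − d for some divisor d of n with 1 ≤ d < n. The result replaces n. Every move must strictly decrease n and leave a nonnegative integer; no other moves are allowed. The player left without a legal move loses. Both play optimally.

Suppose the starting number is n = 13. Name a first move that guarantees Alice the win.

Label each position W (a win for the player to move) or L (a loss). A position with no legal move is L; any other position is W exactly when some move reaches an L, and L when every move reaches a W.
n=0: no move → L
n=1: no move → L
n=2: reaches L-position 0 → W
n=3: reaches L-position 0 → W
n=4: only reaches 2(W), 3(W), all W → L
n=5: reaches L-position 0 → W
n=6: reaches L-position 4 → W
n=7: reaches L-position 0 → W
n=8: reaches L-position 4 → W
n=9: only reaches 6(W), 8(W), all W → L
n=10: reaches L-position 9 → W
n=11: reaches L-position 0 → W
n=12: reaches L-position 9 → W
n=13: reaches L-position 0 → W
From 13, the L positions reachable in one move are: 0.

Move to 0.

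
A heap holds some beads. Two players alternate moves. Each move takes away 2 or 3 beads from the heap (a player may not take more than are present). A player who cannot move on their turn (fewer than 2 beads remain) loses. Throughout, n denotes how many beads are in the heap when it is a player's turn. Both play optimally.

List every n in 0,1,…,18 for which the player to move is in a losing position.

Classify positions by backward induction: terminal positions (no move available) are L. From any other position, the mover wins iff some move reaches an L.
n=0: no move → L
n=1: no move → L
n=2: reaches L-position 0 → W
n=3: reaches L-position 1 → W
n=4: reaches L-position 1 → W
n=5: only reaches 3(W), 2(W), all W → L
n=6: only reaches 4(W), 3(W), all W → L
n=7: reaches L-position 5 → W
n=8: reaches L-position 6 → W
n=9: reaches L-position 6 → W
n=10: only reaches 8(W), 7(W), all W → L
n=11: only reaches 9(W), 8(W), all W → L
n=12: reaches L-position 10 → W
n=13: reaches L-position 11 → W
n=14: reaches L-position 11 → W
n=15: only reaches 13(W), 12(W), all W → L
n=16: only reaches 14(W), 13(W), all W → L
n=17: reaches L-position 15 → W
n=18: reaches L-position 16 → W
Reading off the rows marked L gives the requested list; there are 8 such values of n.

0, 1, 5, 6, 10, 11, 15, 16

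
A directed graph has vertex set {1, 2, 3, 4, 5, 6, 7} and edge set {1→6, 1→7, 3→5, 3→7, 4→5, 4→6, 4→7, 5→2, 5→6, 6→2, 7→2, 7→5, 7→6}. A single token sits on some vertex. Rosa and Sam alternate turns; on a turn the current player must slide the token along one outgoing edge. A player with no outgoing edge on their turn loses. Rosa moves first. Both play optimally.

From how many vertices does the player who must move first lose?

Build the W/L table. Terminal = L. A non-terminal position is W if it has a move to some L; otherwise it is L.
Every edge goes from a vertex to one that appears earlier in the order 2, 6, 5, 7, 3, 1, 4, so processing vertices in that order labels each vertex after all of its successors.
2: no outgoing edge → L
6: reaches L-position 2 → W
5: reaches L-position 2 → W
7: reaches L-position 2 → W
3: only reaches 7(W), 5(W), all W → L
1: only reaches 7(W), 6(W), all W → L
4: only reaches 7(W), 5(W), 6(W), all W → L
The L vertices are 1, 2, 3, 4; that is 4 in all.

4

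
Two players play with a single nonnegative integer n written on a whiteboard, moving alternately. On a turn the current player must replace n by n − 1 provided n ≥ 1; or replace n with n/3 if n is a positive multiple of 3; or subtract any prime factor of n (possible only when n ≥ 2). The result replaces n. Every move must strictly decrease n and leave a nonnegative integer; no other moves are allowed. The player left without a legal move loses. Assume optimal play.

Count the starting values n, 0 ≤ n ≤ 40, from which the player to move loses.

11

Use the standard recursion: the mover loses at a terminal position; elsewhere, the mover wins exactly when some move hands the opponent an L position.
n=0: no move → L
n=1: can move to 0, which is L ⇒ W
n=2: can move to 0, which is L ⇒ W
n=3: can move to 0, which is L ⇒ W
n=4: moves to 2(W), 3(W); every one is W ⇒ L
n=5: can move to 0, which is L ⇒ W
n=6: can move to 4, which is L ⇒ W
n=7: can move to 0, which is L ⇒ W
n=8: moves to 6(W), 7(W); every one is W ⇒ L
n=9: can move to 8, which is L ⇒ W
n=10: can move to 8, which is L ⇒ W
n=11: can move to 0, which is L ⇒ W
n=12: can move to 4, which is L ⇒ W
n=13: can move to 0, which is L ⇒ W
n=14: moves to 7(W), 12(W), 13(W); every one is W ⇒ L
n=15: can move to 14, which is L ⇒ W
n=16: can move to 14, which is L ⇒ W
n=17: can move to 0, which is L ⇒ W
n=18: moves to 6(W), 15(W), 16(W), 17(W); every one is W ⇒ L
n=19: can move to 0, which is L ⇒ W
n=20: can move to 18, which is L ⇒ W
n=21: can move to 14, which is L ⇒ W
n=22: moves to 11(W), 20(W), 21(W); every one is W ⇒ L
n=23: can move to 0, which is L ⇒ W
n=24: can move to 8, which is L ⇒ W
n=25: moves to 20(W), 24(W); every one is W ⇒ L
n=26: can move to 25, which is L ⇒ W
n=27: moves to 9(W), 24(W), 26(W); every one is W ⇒ L
n=28: can move to 27, which is L ⇒ W
n=29: can move to 0, which is L ⇒ W
n=30: can move to 25, which is L ⇒ W
n=31: can move to 0, which is L ⇒ W
n=32: moves to 30(W), 31(W); every one is W ⇒ L
n=33: can move to 22, which is L ⇒ W
n=34: can move to 32, which is L ⇒ W
n=35: moves to 28(W), 30(W), 34(W); every one is W ⇒ L
n=36: can move to 35, which is L ⇒ W
n=37: can move to 0, which is L ⇒ W
n=38: moves to 19(W), 36(W), 37(W); every one is W ⇒ L
n=39: can move to 38, which is L ⇒ W
n=40: can move to 35, which is L ⇒ W
L entries with 0 ≤ n ≤ 40: n = 0, 4, 8, 14, 18, 22, 25, 27, 32, 35, 38; that makes 11.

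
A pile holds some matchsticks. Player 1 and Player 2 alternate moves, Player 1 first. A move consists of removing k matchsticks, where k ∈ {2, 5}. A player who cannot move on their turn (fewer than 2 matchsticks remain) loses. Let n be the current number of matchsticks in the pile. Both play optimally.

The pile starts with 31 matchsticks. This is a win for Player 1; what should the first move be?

Remove 2, leaving 29.

Label each position W (a win for the player to move) or L (a loss). A position with no legal move is L; any other position is W exactly when some move reaches an L, and L when every move reaches a W.
n=0: no move → L
n=1: no move → L
n=2: →0(L), so W
n=3: →1(L), so W
n=4: →2(W) only, which is W, so L
n=5: →0(L), so W
n=6: →4(L), so W
n=7: →5(W), 2(W) — all W, so L
n=8: →6(W), 3(W) — all W, so L
n=9: →7(L), so W
n=10: →8(L), so W
n=11: →9(W), 6(W) — all W, so L
n=12: →7(L), so W
n=13: →11(L), so W
n=14: →12(W), 9(W) — all W, so L
n=15: →13(W), 10(W) — all W, so L
n=16: →14(L), so W
n=17: →15(L), so W
n=18: →16(W), 13(W) — all W, so L
n=19: →14(L), so W
n=20: →18(L), so W
n=21: →19(W), 16(W) — all W, so L
n=22: →20(W), 17(W) — all W, so L
n=23: →21(L), so W
n=24: →22(L), so W
n=25: →23(W), 20(W) — all W, so L
n=26: →21(L), so W
n=27: →25(L), so W
n=28: →26(W), 23(W) — all W, so L
n=29: →27(W), 24(W) — all W, so L
n=30: →28(L), so W
n=31: →29(L), so W
From 31, the L positions reachable in one move are: 29.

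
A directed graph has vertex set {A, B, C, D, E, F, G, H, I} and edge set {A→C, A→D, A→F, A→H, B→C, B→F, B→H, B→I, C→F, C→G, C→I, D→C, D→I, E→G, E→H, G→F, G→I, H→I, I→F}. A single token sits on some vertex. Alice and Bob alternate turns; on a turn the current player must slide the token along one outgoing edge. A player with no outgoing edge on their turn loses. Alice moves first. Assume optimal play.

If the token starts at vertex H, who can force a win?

Bob wins.

Positions with no move are L. A position that does have a move is losing for the player to move precisely when every available move leads to a winning position for the opponent. Fill in the labels:
Every edge goes from a vertex to one that appears earlier in the order F, I, G, H, C, E, D, B, A, so processing vertices in that order labels each vertex after all of its successors.
F: no outgoing edge → L
I: reaches L-position F → W
G: reaches L-position F → W
H: only reaches I(W), which is W → L
C: reaches L-position F → W
E: reaches L-position H → W
D: only reaches C(W), I(W), all W → L
B: reaches L-position H → W
A: reaches L-position D → W
The starting position H is L: whatever Alice does, the opponent receives a W position.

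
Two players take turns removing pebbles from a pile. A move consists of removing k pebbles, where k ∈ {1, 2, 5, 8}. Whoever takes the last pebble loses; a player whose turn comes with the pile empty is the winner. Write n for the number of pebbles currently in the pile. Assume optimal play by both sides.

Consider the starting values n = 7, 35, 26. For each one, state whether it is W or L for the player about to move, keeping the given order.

Work bottom-up. With no move the player to move wins. Otherwise the position is W if at least one move leads to an L position for the opponent, and L if every move leads to a W.
n=0: no move; the opponent has just taken the last pebble and therefore loses → W
n=1: only reaches 0(W), which is W → L
n=2: reaches L-position 1 → W
n=3: reaches L-position 1 → W
n=4: only reaches 3(W), 2(W), all W → L
n=5: reaches L-position 4 → W
n=6: reaches L-position 4 → W
n=7: only reaches 6(W), 5(W), 2(W), all W → L
n=8: reaches L-position 7 → W
n=9: reaches L-position 7 → W
n=10: only reaches 9(W), 8(W), 5(W), 2(W), all W → L
n=11: reaches L-position 10 → W
n=12: reaches L-position 10 → W
n=13: only reaches 12(W), 11(W), 8(W), 5(W), all W → L
n=14: reaches L-position 13 → W
n=15: reaches L-position 13 → W
n=16: only reaches 15(W), 14(W), 11(W), 8(W), all W → L
n=17: reaches L-position 16 → W
n=18: reaches L-position 16 → W
n=19: only reaches 18(W), 17(W), 14(W), 11(W), all W → L
n=20: reaches L-position 19 → W
n=21: reaches L-position 19 → W
n=22: only reaches 21(W), 20(W), 17(W), 14(W), all W → L
n=23: reaches L-position 22 → W
n=24: reaches L-position 22 → W
n=25: only reaches 24(W), 23(W), 20(W), 17(W), all W → L
n=26: reaches L-position 25 → W
n=27: reaches L-position 25 → W
n=28: only reaches 27(W), 26(W), 23(W), 20(W), all W → L
n=29: reaches L-position 28 → W
n=30: reaches L-position 28 → W
n=31: only reaches 30(W), 29(W), 26(W), 23(W), all W → L
n=32: reaches L-position 31 → W
n=33: reaches L-position 31 → W
n=34: only reaches 33(W), 32(W), 29(W), 26(W), all W → L
n=35: reaches L-position 34 → W

7: L, 35: W, 26: W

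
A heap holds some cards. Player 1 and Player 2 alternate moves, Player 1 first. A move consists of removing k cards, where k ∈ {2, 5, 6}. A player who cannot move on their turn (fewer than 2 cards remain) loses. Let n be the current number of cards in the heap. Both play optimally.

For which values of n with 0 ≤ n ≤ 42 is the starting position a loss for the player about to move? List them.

0, 1, 4, 8, 11, 12, 15, 19, 22, 23, 26, 30, 33, 34, 37, 41

Use the standard recursion: the mover loses at a terminal position; elsewhere, the mover wins exactly when some move hands the opponent an L position.
n=0: no move → L
n=1: no move → L
n=2: can move to 0, which is L ⇒ W
n=3: can move to 1, which is L ⇒ W
n=4: the only move is to 2(W), a W ⇒ L
n=5: can move to 0, which is L ⇒ W
n=6: can move to 4, which is L ⇒ W
n=7: can move to 1, which is L ⇒ W
n=8: moves to 6(W), 3(W), 2(W); every one is W ⇒ L
n=9: can move to 4, which is L ⇒ W
n=10: can move to 8, which is L ⇒ W
n=11: moves to 9(W), 6(W), 5(W); every one is W ⇒ L
n=12: moves to 10(W), 7(W), 6(W); every one is W ⇒ L
n=13: can move to 11, which is L ⇒ W
n=14: can move to 12, which is L ⇒ W
n=15: moves to 13(W), 10(W), 9(W); every one is W ⇒ L
n=16: can move to 11, which is L ⇒ W
n=17: can move to 15, which is L ⇒ W
n=18: can move to 12, which is L ⇒ W
n=19: moves to 17(W), 14(W), 13(W); every one is W ⇒ L
n=20: can move to 15, which is L ⇒ W
n=21: can move to 19, which is L ⇒ W
n=22: moves to 20(W), 17(W), 16(W); every one is W ⇒ L
n=23: moves to 21(W), 18(W), 17(W); every one is W ⇒ L
n=24: can move to 22, which is L ⇒ W
n=25: can move to 23, which is L ⇒ W
n=26: moves to 24(W), 21(W), 20(W); every one is W ⇒ L
n=27: can move to 22, which is L ⇒ W
n=28: can move to 26, which is L ⇒ W
n=29: can move to 23, which is L ⇒ W
n=30: moves to 28(W), 25(W), 24(W); every one is W ⇒ L
n=31: can move to 26, which is L ⇒ W
n=32: can move to 30, which is L ⇒ W
n=33: moves to 31(W), 28(W), 27(W); every one is W ⇒ L
n=34: moves to 32(W), 29(W), 28(W); every one is W ⇒ L
n=35: can move to 33, which is L ⇒ W
n=36: can move to 34, which is L ⇒ W
n=37: moves to 35(W), 32(W), 31(W); every one is W ⇒ L
n=38: can move to 33, which is L ⇒ W
n=39: can move to 37, which is L ⇒ W
n=40: can move to 34, which is L ⇒ W
n=41: moves to 39(W), 36(W), 35(W); every one is W ⇒ L
n=42: can move to 37, which is L ⇒ W
The losing starting values of n are exactly the entries labelled L in this table (16 of them).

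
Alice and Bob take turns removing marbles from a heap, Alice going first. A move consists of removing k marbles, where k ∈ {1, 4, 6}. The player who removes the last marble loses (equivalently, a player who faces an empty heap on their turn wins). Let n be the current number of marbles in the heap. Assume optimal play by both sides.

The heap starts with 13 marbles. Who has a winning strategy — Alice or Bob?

Work bottom-up. With no move the player to move wins. Otherwise the position is W if at least one move leads to an L position for the opponent, and L if every move leads to a W.
n=0: no move; the opponent has just taken the last marble and therefore loses → W
n=1: only reaches 0(W), which is W → L
n=2: reaches L-position 1 → W
n=3: only reaches 2(W), which is W → L
n=4: reaches L-position 3 → W
n=5: reaches L-position 1 → W
n=6: only reaches 5(W), 2(W), 0(W), all W → L
n=7: reaches L-position 6 → W
n=8: only reaches 7(W), 4(W), 2(W), all W → L
n=9: reaches L-position 8 → W
n=10: reaches L-position 6 → W
n=11: only reaches 10(W), 7(W), 5(W), all W → L
n=12: reaches L-position 11 → W
n=13: only reaches 12(W), 9(W), 7(W), all W → L
Every move from 13 reaches a W position, so the mover loses.

Bob wins.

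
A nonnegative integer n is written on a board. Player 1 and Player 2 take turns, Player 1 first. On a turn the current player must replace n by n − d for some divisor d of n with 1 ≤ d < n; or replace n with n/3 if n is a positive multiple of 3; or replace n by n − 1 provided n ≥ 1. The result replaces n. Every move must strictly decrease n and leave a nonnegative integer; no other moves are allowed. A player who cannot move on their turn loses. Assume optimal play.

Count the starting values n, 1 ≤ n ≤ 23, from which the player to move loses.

9

Classify positions by backward induction: terminal positions (no move available) are L. From any other position, the mover wins iff some move reaches an L.
n=0: no move → L
n=1: W (go to 0, an L position)
n=2: L (sole option 1(W) is W)
n=3: W (go to 2, an L position)
n=4: W (go to 2, an L position)
n=5: L (sole option 4(W) is W)
n=6: W (go to 2, an L position)
n=7: L (sole option 6(W) is W)
n=8: W (go to 7, an L position)
n=9: L (options 3(W), 6(W), 8(W) are all W)
n=10: W (go to 5, an L position)
n=11: L (sole option 10(W) is W)
n=12: W (go to 9, an L position)
n=13: L (sole option 12(W) is W)
n=14: W (go to 7, an L position)
n=15: W (go to 5, an L position)
n=16: L (options 8(W), 12(W), 14(W), 15(W) are all W)
n=17: W (go to 16, an L position)
n=18: W (go to 9, an L position)
n=19: L (sole option 18(W) is W)
n=20: W (go to 16, an L position)
n=21: W (go to 7, an L position)
n=22: W (go to 11, an L position)
n=23: L (sole option 22(W) is W)
L entries with 1 ≤ n ≤ 23 (n=0 is outside the asked range and is not counted): n = 2, 5, 7, 9, 11, 13, 16, 19, 23; that makes 9.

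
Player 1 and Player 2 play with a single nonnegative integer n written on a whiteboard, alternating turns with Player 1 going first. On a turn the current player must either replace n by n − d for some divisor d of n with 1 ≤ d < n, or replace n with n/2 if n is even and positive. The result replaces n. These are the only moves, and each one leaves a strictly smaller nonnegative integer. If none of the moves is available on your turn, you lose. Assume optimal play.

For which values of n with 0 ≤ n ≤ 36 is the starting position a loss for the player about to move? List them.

Build the W/L table. Terminal = L. A non-terminal position is W if it has a move to some L; otherwise it is L.
n=0: no move → L
n=1: no move → L
n=2: W (go to 1, an L position)
n=3: L (sole option 2(W) is W)
n=4: W (go to 3, an L position)
n=5: L (sole option 4(W) is W)
n=6: W (go to 3, an L position)
n=7: L (sole option 6(W) is W)
n=8: W (go to 7, an L position)
n=9: L (options 6(W), 8(W) are all W)
n=10: W (go to 5, an L position)
n=11: L (sole option 10(W) is W)
n=12: W (go to 9, an L position)
n=13: L (sole option 12(W) is W)
n=14: W (go to 7, an L position)
n=15: L (options 10(W), 12(W), 14(W) are all W)
n=16: W (go to 15, an L position)
n=17: L (sole option 16(W) is W)
n=18: W (go to 9, an L position)
n=19: L (sole option 18(W) is W)
n=20: W (go to 15, an L position)
n=21: L (options 14(W), 18(W), 20(W) are all W)
n=22: W (go to 11, an L position)
n=23: L (sole option 22(W) is W)
n=24: W (go to 21, an L position)
n=25: L (options 20(W), 24(W) are all W)
n=26: W (go to 13, an L position)
n=27: L (options 18(W), 24(W), 26(W) are all W)
n=28: W (go to 21, an L position)
n=29: L (sole option 28(W) is W)
n=30: W (go to 15, an L position)
n=31: L (sole option 30(W) is W)
n=32: W (go to 31, an L position)
n=33: L (options 22(W), 30(W), 32(W) are all W)
n=34: W (go to 17, an L position)
n=35: L (options 28(W), 30(W), 34(W) are all W)
n=36: W (go to 27, an L position)
The losing starting values of n are exactly the entries labelled L in this table (19 of them).

0, 1, 3, 5, 7, 9, 11, 13, 15, 17, 19, 21, 23, 25, 27, 29, 31, 33, 35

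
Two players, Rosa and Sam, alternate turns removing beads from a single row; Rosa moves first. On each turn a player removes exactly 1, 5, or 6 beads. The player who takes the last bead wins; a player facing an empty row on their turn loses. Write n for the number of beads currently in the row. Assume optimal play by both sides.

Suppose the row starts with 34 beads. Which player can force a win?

Rosa wins.

Label each position W (a win for the player to move) or L (a loss). A position with no legal move is L; any other position is W exactly when some move reaches an L, and L when every move reaches a W.
n=0: no move → L
n=1: can move to 0, which is L ⇒ W
n=2: the only move is to 1(W), a W ⇒ L
n=3: can move to 2, which is L ⇒ W
n=4: the only move is to 3(W), a W ⇒ L
n=5: can move to 4, which is L ⇒ W
n=6: can move to 0, which is L ⇒ W
n=7: can move to 2, which is L ⇒ W
n=8: can move to 2, which is L ⇒ W
n=9: can move to 4, which is L ⇒ W
n=10: can move to 4, which is L ⇒ W
n=11: moves to 10(W), 6(W), 5(W); every one is W ⇒ L
n=12: can move to 11, which is L ⇒ W
n=13: moves to 12(W), 8(W), 7(W); every one is W ⇒ L
n=14: can move to 13, which is L ⇒ W
n=15: moves to 14(W), 10(W), 9(W); every one is W ⇒ L
n=16: can move to 15, which is L ⇒ W
n=17: can move to 11, which is L ⇒ W
n=18: can move to 13, which is L ⇒ W
n=19: can move to 13, which is L ⇒ W
n=20: can move to 15, which is L ⇒ W
n=21: can move to 15, which is L ⇒ W
n=22: moves to 21(W), 17(W), 16(W); every one is W ⇒ L
n=23: can move to 22, which is L ⇒ W
n=24: moves to 23(W), 19(W), 18(W); every one is W ⇒ L
n=25: can move to 24, which is L ⇒ W
n=26: moves to 25(W), 21(W), 20(W); every one is W ⇒ L
n=27: can move to 26, which is L ⇒ W
n=28: can move to 22, which is L ⇒ W
n=29: can move to 24, which is L ⇒ W
n=30: can move to 24, which is L ⇒ W
n=31: can move to 26, which is L ⇒ W
n=32: can move to 26, which is L ⇒ W
n=33: moves to 32(W), 28(W), 27(W); every one is W ⇒ L
n=34: can move to 33, which is L ⇒ W
From 34 Rosa can remove 1, leaving 33, reaching an L position.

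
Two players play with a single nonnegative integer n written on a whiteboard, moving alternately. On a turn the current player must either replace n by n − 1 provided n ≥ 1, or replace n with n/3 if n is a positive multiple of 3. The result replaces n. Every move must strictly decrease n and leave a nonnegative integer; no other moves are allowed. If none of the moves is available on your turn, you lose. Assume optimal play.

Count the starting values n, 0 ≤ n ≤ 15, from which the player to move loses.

Classify positions by backward induction: terminal positions (no move available) are L. From any other position, the mover wins iff some move reaches an L.
n=0: no move → L
n=1: can move to 0, which is L ⇒ W
n=2: the only move is to 1(W), a W ⇒ L
n=3: can move to 2, which is L ⇒ W
n=4: the only move is to 3(W), a W ⇒ L
n=5: can move to 4, which is L ⇒ W
n=6: can move to 2, which is L ⇒ W
n=7: the only move is to 6(W), a W ⇒ L
n=8: can move to 7, which is L ⇒ W
n=9: moves to 3(W), 8(W); every one is W ⇒ L
n=10: can move to 9, which is L ⇒ W
n=11: the only move is to 10(W), a W ⇒ L
n=12: can move to 4, which is L ⇒ W
n=13: the only move is to 12(W), a W ⇒ L
n=14: can move to 13, which is L ⇒ W
n=15: moves to 5(W), 14(W); every one is W ⇒ L
L entries with 0 ≤ n ≤ 15: n = 0, 2, 4, 7, 9, 11, 13, 15; that makes 8.

8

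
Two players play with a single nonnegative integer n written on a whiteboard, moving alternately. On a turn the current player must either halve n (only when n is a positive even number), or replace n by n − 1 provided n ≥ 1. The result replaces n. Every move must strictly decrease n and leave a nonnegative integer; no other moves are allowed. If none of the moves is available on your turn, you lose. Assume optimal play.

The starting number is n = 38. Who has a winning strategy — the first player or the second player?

The first player wins.

Label each position W (a win for the player to move) or L (a loss). A position with no legal move is L; any other position is W exactly when some move reaches an L, and L when every move reaches a W.
n=0: no move → L
n=1: →0(L), so W
n=2: →1(W) only, which is W, so L
n=3: →2(L), so W
n=4: →2(L), so W
n=5: →4(W) only, which is W, so L
n=6: →5(L), so W
n=7: →6(W) only, which is W, so L
n=8: →7(L), so W
n=9: →8(W) only, which is W, so L
n=10: →5(L), so W
n=11: →10(W) only, which is W, so L
n=12: →11(L), so W
n=13: →12(W) only, which is W, so L
n=14: →7(L), so W
n=15: →14(W) only, which is W, so L
n=16: →15(L), so W
n=17: →16(W) only, which is W, so L
n=18: →9(L), so W
n=19: →18(W) only, which is W, so L
n=20: →19(L), so W
n=21: →20(W) only, which is W, so L
n=22: →11(L), so W
n=23: →22(W) only, which is W, so L
n=24: →23(L), so W
n=25: →24(W) only, which is W, so L
n=26: →13(L), so W
n=27: →26(W) only, which is W, so L
n=28: →27(L), so W
n=29: →28(W) only, which is W, so L
n=30: →15(L), so W
n=31: →30(W) only, which is W, so L
n=32: →31(L), so W
n=33: →32(W) only, which is W, so L
n=34: →17(L), so W
n=35: →34(W) only, which is W, so L
n=36: →35(L), so W
n=37: →36(W) only, which is W, so L
n=38: →19(L), so W
The starting position 38 is W: the player to move should move to 19, handing over an L position.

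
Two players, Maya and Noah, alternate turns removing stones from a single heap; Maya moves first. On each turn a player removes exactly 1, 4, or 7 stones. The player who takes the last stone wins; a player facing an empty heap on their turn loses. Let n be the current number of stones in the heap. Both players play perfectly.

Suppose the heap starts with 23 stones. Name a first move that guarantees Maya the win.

Positions with no move are L. A position that does have a move is losing for the player to move precisely when every available move leads to a winning position for the opponent. Fill in the labels:
n=0: no move → L
n=1: →0(L), so W
n=2: →1(W) only, which is W, so L
n=3: →2(L), so W
n=4: →0(L), so W
n=5: →4(W), 1(W) — all W, so L
n=6: →5(L), so W
n=7: →0(L), so W
n=8: →7(W), 4(W), 1(W) — all W, so L
n=9: →8(L), so W
n=10: →9(W), 6(W), 3(W) — all W, so L
n=11: →10(L), so W
n=12: →8(L), so W
n=13: →12(W), 9(W), 6(W) — all W, so L
n=14: →13(L), so W
n=15: →8(L), so W
n=16: →15(W), 12(W), 9(W) — all W, so L
n=17: →16(L), so W
n=18: →17(W), 14(W), 11(W) — all W, so L
n=19: →18(L), so W
n=20: →16(L), so W
n=21: →20(W), 17(W), 14(W) — all W, so L
n=22: →21(L), so W
n=23: →16(L), so W
From 23, the L positions reachable in one move are: 16.

Remove 7, leaving 16.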